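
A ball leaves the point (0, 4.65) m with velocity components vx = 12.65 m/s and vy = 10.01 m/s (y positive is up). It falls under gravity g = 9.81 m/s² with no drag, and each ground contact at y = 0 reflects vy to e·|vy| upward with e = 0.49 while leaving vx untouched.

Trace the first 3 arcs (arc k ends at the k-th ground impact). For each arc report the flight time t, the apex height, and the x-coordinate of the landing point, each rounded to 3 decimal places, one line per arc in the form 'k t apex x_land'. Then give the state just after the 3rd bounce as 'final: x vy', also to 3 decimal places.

1 2.431 9.757 30.749
2 1.382 2.343 48.234
3 0.677 0.562 56.801
final: 56.801 1.628

Arc 1: start y=4.650, vy=10.010 → t=2.431, apex=9.757, x_land=30.749, impact vy=-13.836
  bounce: vy ← 0.49·13.836 = 6.780
Arc 2: start y=0.000, vy=6.780 → t=1.382, apex=2.343, x_land=48.234, impact vy=-6.780
  bounce: vy ← 0.49·6.780 = 3.322
Arc 3: start y=0.000, vy=3.322 → t=0.677, apex=0.562, x_land=56.801, impact vy=-3.322
  bounce: vy ← 0.49·3.322 = 1.628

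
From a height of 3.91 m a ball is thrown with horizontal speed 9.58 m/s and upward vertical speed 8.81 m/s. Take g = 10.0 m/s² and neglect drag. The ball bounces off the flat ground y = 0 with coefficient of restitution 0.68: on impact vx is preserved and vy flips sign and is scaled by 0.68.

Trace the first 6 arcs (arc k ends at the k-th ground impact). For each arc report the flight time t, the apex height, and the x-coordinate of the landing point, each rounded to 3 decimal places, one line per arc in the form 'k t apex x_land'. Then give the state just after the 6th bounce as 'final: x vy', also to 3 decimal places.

1 2.129 7.791 20.398
2 1.698 3.602 36.662
3 1.154 1.666 47.721
4 0.785 0.770 55.241
5 0.534 0.356 60.355
6 0.363 0.165 63.832
final: 63.832 1.234

Arc 1: start y=3.910, vy=8.810 → t=2.129, apex=7.791, x_land=20.398, impact vy=-12.483
  bounce: vy ← 0.68·12.483 = 8.488
Arc 2: start y=0.000, vy=8.488 → t=1.698, apex=3.602, x_land=36.662, impact vy=-8.488
  bounce: vy ← 0.68·8.488 = 5.772
Arc 3: start y=0.000, vy=5.772 → t=1.154, apex=1.666, x_land=47.721, impact vy=-5.772
  bounce: vy ← 0.68·5.772 = 3.925
Arc 4: start y=0.000, vy=3.925 → t=0.785, apex=0.770, x_land=55.241, impact vy=-3.925
  bounce: vy ← 0.68·3.925 = 2.669
Arc 5: start y=0.000, vy=2.669 → t=0.534, apex=0.356, x_land=60.355, impact vy=-2.669
  bounce: vy ← 0.68·2.669 = 1.815
Arc 6: start y=0.000, vy=1.815 → t=0.363, apex=0.165, x_land=63.832, impact vy=-1.815
  bounce: vy ← 0.68·1.815 = 1.234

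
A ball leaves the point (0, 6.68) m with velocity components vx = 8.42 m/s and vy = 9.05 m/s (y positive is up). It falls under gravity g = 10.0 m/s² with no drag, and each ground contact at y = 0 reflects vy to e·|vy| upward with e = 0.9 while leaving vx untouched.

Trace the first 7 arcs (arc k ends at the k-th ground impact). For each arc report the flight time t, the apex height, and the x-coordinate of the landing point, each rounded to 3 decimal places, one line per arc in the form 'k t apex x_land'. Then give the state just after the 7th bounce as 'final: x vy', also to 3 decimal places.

1 2.373 10.775 19.981
2 2.642 8.728 42.230
3 2.378 7.070 62.254
4 2.140 5.726 80.275
5 1.926 4.638 96.495
6 1.734 3.757 111.093
7 1.560 3.043 124.230
final: 124.230 7.021

Arc 1: start y=6.680, vy=9.050 → t=2.373, apex=10.775, x_land=19.981, impact vy=-14.680
  bounce: vy ← 0.9·14.680 = 13.212
Arc 2: start y=0.000, vy=13.212 → t=2.642, apex=8.728, x_land=42.230, impact vy=-13.212
  bounce: vy ← 0.9·13.212 = 11.891
Arc 3: start y=0.000, vy=11.891 → t=2.378, apex=7.070, x_land=62.254, impact vy=-11.891
  bounce: vy ← 0.9·11.891 = 10.702
Arc 4: start y=0.000, vy=10.702 → t=2.140, apex=5.726, x_land=80.275, impact vy=-10.702
  bounce: vy ← 0.9·10.702 = 9.632
Arc 5: start y=0.000, vy=9.632 → t=1.926, apex=4.638, x_land=96.495, impact vy=-9.632
  bounce: vy ← 0.9·9.632 = 8.668
Arc 6: start y=0.000, vy=8.668 → t=1.734, apex=3.757, x_land=111.093, impact vy=-8.668
  bounce: vy ← 0.9·8.668 = 7.802
Arc 7: start y=0.000, vy=7.802 → t=1.560, apex=3.043, x_land=124.230, impact vy=-7.802
  bounce: vy ← 0.9·7.802 = 7.021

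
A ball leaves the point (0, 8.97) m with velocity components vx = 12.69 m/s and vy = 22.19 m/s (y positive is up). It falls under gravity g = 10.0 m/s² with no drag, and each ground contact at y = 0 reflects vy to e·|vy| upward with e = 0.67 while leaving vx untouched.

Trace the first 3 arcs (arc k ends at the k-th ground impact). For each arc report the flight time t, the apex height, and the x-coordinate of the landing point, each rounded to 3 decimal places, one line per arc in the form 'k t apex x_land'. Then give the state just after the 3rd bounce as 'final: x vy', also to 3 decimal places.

Arc 1: start y=8.970, vy=22.190 → t=4.811, apex=33.590, x_land=61.050, impact vy=-25.919
  bounce: vy ← 0.67·25.919 = 17.366
Arc 2: start y=0.000, vy=17.366 → t=3.473, apex=15.078, x_land=105.125, impact vy=-17.366
  bounce: vy ← 0.67·17.366 = 11.635
Arc 3: start y=0.000, vy=11.635 → t=2.327, apex=6.769, x_land=134.654, impact vy=-11.635
  bounce: vy ← 0.67·11.635 = 7.795

1 4.811 33.590 61.050
2 3.473 15.078 105.125
3 2.327 6.769 134.654
final: 134.654 7.795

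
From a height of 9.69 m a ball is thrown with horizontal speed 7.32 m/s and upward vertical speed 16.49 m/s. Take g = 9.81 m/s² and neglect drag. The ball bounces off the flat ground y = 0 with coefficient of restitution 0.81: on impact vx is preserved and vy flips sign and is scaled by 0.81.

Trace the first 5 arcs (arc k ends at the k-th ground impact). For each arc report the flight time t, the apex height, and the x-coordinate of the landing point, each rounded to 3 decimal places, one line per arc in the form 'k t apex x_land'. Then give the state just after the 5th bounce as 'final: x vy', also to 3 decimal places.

Arc 1: start y=9.690, vy=16.490 → t=3.872, apex=23.549, x_land=28.344, impact vy=-21.495
  bounce: vy ← 0.81·21.495 = 17.411
Arc 2: start y=0.000, vy=17.411 → t=3.550, apex=15.451, x_land=54.327, impact vy=-17.411
  bounce: vy ← 0.81·17.411 = 14.103
Arc 3: start y=0.000, vy=14.103 → t=2.875, apex=10.137, x_land=75.374, impact vy=-14.103
  bounce: vy ← 0.81·14.103 = 11.423
Arc 4: start y=0.000, vy=11.423 → t=2.329, apex=6.651, x_land=92.421, impact vy=-11.423
  bounce: vy ← 0.81·11.423 = 9.253
Arc 5: start y=0.000, vy=9.253 → t=1.886, apex=4.364, x_land=106.230, impact vy=-9.253
  bounce: vy ← 0.81·9.253 = 7.495

1 3.872 23.549 28.344
2 3.550 15.451 54.327
3 2.875 10.137 75.374
4 2.329 6.651 92.421
5 1.886 4.364 106.230
final: 106.230 7.495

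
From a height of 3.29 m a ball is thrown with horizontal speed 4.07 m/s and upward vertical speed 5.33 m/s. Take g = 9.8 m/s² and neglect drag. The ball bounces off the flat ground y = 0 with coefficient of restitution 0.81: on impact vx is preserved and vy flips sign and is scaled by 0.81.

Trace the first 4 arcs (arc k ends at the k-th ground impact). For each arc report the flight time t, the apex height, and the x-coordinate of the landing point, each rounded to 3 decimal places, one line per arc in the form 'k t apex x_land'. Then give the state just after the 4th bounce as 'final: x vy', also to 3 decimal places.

Arc 1: start y=3.290, vy=5.330 → t=1.527, apex=4.739, x_land=6.216, impact vy=-9.638
  bounce: vy ← 0.81·9.638 = 7.807
Arc 2: start y=0.000, vy=7.807 → t=1.593, apex=3.110, x_land=12.701, impact vy=-7.807
  bounce: vy ← 0.81·7.807 = 6.324
Arc 3: start y=0.000, vy=6.324 → t=1.291, apex=2.040, x_land=17.953, impact vy=-6.324
  bounce: vy ← 0.81·6.324 = 5.122
Arc 4: start y=0.000, vy=5.122 → t=1.045, apex=1.339, x_land=22.208, impact vy=-5.122
  bounce: vy ← 0.81·5.122 = 4.149

1 1.527 4.739 6.216
2 1.593 3.110 12.701
3 1.291 2.040 17.953
4 1.045 1.339 22.208
final: 22.208 4.149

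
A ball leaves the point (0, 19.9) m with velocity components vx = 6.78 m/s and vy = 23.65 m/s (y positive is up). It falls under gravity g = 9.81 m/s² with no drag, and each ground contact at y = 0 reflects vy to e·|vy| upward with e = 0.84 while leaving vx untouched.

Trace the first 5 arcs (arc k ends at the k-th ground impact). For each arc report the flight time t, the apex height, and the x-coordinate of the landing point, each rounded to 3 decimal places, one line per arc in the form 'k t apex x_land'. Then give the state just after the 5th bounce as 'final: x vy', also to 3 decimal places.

Arc 1: start y=19.900, vy=23.650 → t=5.552, apex=48.408, x_land=37.645, impact vy=-30.818
  bounce: vy ← 0.84·30.818 = 25.887
Arc 2: start y=0.000, vy=25.887 → t=5.278, apex=34.157, x_land=73.428, impact vy=-25.887
  bounce: vy ← 0.84·25.887 = 21.745
Arc 3: start y=0.000, vy=21.745 → t=4.433, apex=24.101, x_land=103.485, impact vy=-21.745
  bounce: vy ← 0.84·21.745 = 18.266
Arc 4: start y=0.000, vy=18.266 → t=3.724, apex=17.006, x_land=128.734, impact vy=-18.266
  bounce: vy ← 0.84·18.266 = 15.343
Arc 5: start y=0.000, vy=15.343 → t=3.128, apex=11.999, x_land=149.943, impact vy=-15.343
  bounce: vy ← 0.84·15.343 = 12.889

1 5.552 48.408 37.645
2 5.278 34.157 73.428
3 4.433 24.101 103.485
4 3.724 17.006 128.734
5 3.128 11.999 149.943
final: 149.943 12.889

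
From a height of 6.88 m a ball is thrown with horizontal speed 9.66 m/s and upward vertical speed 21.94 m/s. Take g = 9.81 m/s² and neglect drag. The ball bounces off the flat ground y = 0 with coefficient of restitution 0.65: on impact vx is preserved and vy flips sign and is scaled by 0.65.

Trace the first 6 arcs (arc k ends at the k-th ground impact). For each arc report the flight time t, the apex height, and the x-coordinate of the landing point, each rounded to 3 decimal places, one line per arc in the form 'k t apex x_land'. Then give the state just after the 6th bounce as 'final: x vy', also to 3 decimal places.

Arc 1: start y=6.880, vy=21.940 → t=4.767, apex=31.414, x_land=46.051, impact vy=-24.826
  bounce: vy ← 0.65·24.826 = 16.137
Arc 2: start y=0.000, vy=16.137 → t=3.290, apex=13.273, x_land=77.832, impact vy=-16.137
  bounce: vy ← 0.65·16.137 = 10.489
Arc 3: start y=0.000, vy=10.489 → t=2.138, apex=5.608, x_land=98.490, impact vy=-10.489
  bounce: vy ← 0.65·10.489 = 6.818
Arc 4: start y=0.000, vy=6.818 → t=1.390, apex=2.369, x_land=111.917, impact vy=-6.818
  bounce: vy ← 0.65·6.818 = 4.432
Arc 5: start y=0.000, vy=4.432 → t=0.903, apex=1.001, x_land=120.645, impact vy=-4.432
  bounce: vy ← 0.65·4.432 = 2.881
Arc 6: start y=0.000, vy=2.881 → t=0.587, apex=0.423, x_land=126.318, impact vy=-2.881
  bounce: vy ← 0.65·2.881 = 1.872

1 4.767 31.414 46.051
2 3.290 13.273 77.832
3 2.138 5.608 98.490
4 1.390 2.369 111.917
5 0.903 1.001 120.645
6 0.587 0.423 126.318
final: 126.318 1.872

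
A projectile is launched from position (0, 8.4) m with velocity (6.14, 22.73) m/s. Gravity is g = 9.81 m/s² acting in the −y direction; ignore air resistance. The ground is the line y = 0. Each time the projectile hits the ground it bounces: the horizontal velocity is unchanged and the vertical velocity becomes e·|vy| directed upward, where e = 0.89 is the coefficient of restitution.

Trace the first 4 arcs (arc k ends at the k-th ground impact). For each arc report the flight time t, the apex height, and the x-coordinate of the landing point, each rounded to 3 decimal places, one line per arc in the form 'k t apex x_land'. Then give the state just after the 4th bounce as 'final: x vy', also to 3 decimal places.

Arc 1: start y=8.400, vy=22.730 → t=4.978, apex=34.733, x_land=30.565, impact vy=-26.105
  bounce: vy ← 0.89·26.105 = 23.233
Arc 2: start y=0.000, vy=23.233 → t=4.737, apex=27.512, x_land=59.648, impact vy=-23.233
  bounce: vy ← 0.89·23.233 = 20.678
Arc 3: start y=0.000, vy=20.678 → t=4.216, apex=21.792, x_land=85.532, impact vy=-20.678
  bounce: vy ← 0.89·20.678 = 18.403
Arc 4: start y=0.000, vy=18.403 → t=3.752, apex=17.262, x_land=108.569, impact vy=-18.403
  bounce: vy ← 0.89·18.403 = 16.379

1 4.978 34.733 30.565
2 4.737 27.512 59.648
3 4.216 21.792 85.532
4 3.752 17.262 108.569
final: 108.569 16.379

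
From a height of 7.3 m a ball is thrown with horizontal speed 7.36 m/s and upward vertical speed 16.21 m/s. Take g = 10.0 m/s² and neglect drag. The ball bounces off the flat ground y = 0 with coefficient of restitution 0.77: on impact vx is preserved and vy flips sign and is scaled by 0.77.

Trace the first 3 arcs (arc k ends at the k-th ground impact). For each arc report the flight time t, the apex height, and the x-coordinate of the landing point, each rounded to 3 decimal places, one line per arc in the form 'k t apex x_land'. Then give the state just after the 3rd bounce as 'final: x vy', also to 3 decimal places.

1 3.643 20.438 26.811
2 3.114 12.118 49.727
3 2.397 7.185 67.372
final: 67.372 9.230

Arc 1: start y=7.300, vy=16.210 → t=3.643, apex=20.438, x_land=26.811, impact vy=-20.218
  bounce: vy ← 0.77·20.218 = 15.568
Arc 2: start y=0.000, vy=15.568 → t=3.114, apex=12.118, x_land=49.727, impact vy=-15.568
  bounce: vy ← 0.77·15.568 = 11.987
Arc 3: start y=0.000, vy=11.987 → t=2.397, apex=7.185, x_land=67.372, impact vy=-11.987
  bounce: vy ← 0.77·11.987 = 9.230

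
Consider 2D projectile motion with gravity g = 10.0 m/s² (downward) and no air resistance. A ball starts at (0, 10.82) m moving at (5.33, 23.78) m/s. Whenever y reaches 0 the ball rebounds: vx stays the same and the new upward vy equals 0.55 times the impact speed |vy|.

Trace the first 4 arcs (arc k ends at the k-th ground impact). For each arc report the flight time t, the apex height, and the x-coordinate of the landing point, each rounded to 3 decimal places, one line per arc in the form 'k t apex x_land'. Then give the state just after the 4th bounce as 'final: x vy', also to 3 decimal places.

Arc 1: start y=10.820, vy=23.780 → t=5.174, apex=39.094, x_land=27.579, impact vy=-27.962
  bounce: vy ← 0.55·27.962 = 15.379
Arc 2: start y=0.000, vy=15.379 → t=3.076, apex=11.826, x_land=43.973, impact vy=-15.379
  bounce: vy ← 0.55·15.379 = 8.459
Arc 3: start y=0.000, vy=8.459 → t=1.692, apex=3.577, x_land=52.990, impact vy=-8.459
  bounce: vy ← 0.55·8.459 = 4.652
Arc 4: start y=0.000, vy=4.652 → t=0.930, apex=1.082, x_land=57.949, impact vy=-4.652
  bounce: vy ← 0.55·4.652 = 2.559

1 5.174 39.094 27.579
2 3.076 11.826 43.973
3 1.692 3.577 52.990
4 0.930 1.082 57.949
final: 57.949 2.559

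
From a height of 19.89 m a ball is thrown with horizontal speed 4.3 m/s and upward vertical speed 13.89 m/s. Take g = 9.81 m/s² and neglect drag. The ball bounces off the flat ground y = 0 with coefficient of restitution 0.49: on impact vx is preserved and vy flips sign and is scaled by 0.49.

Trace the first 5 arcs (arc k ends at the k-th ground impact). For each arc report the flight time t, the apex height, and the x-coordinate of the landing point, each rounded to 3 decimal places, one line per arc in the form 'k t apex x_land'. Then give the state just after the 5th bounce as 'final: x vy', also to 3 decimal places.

1 3.878 29.723 16.674
2 2.412 7.137 27.047
3 1.182 1.713 32.130
4 0.579 0.411 34.621
5 0.284 0.099 35.841
final: 35.841 0.682

Arc 1: start y=19.890, vy=13.890 → t=3.878, apex=29.723, x_land=16.674, impact vy=-24.149
  bounce: vy ← 0.49·24.149 = 11.833
Arc 2: start y=0.000, vy=11.833 → t=2.412, apex=7.137, x_land=27.047, impact vy=-11.833
  bounce: vy ← 0.49·11.833 = 5.798
Arc 3: start y=0.000, vy=5.798 → t=1.182, apex=1.713, x_land=32.130, impact vy=-5.798
  bounce: vy ← 0.49·5.798 = 2.841
Arc 4: start y=0.000, vy=2.841 → t=0.579, apex=0.411, x_land=34.621, impact vy=-2.841
  bounce: vy ← 0.49·2.841 = 1.392
Arc 5: start y=0.000, vy=1.392 → t=0.284, apex=0.099, x_land=35.841, impact vy=-1.392
  bounce: vy ← 0.49·1.392 = 0.682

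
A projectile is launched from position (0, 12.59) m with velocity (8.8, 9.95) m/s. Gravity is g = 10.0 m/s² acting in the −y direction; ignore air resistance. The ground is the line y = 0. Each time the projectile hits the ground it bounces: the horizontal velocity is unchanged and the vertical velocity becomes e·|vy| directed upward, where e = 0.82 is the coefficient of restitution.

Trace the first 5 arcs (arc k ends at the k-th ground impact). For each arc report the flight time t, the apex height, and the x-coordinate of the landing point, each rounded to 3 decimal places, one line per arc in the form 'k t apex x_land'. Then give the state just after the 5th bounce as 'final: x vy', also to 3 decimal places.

Arc 1: start y=12.590, vy=9.950 → t=2.868, apex=17.540, x_land=25.238, impact vy=-18.730
  bounce: vy ← 0.82·18.730 = 15.358
Arc 2: start y=0.000, vy=15.358 → t=3.072, apex=11.794, x_land=52.269, impact vy=-15.358
  bounce: vy ← 0.82·15.358 = 12.594
Arc 3: start y=0.000, vy=12.594 → t=2.519, apex=7.930, x_land=74.434, impact vy=-12.594
  bounce: vy ← 0.82·12.594 = 10.327
Arc 4: start y=0.000, vy=10.327 → t=2.065, apex=5.332, x_land=92.610, impact vy=-10.327
  bounce: vy ← 0.82·10.327 = 8.468
Arc 5: start y=0.000, vy=8.468 → t=1.694, apex=3.585, x_land=107.513, impact vy=-8.468
  bounce: vy ← 0.82·8.468 = 6.944

1 2.868 17.540 25.238
2 3.072 11.794 52.269
3 2.519 7.930 74.434
4 2.065 5.332 92.610
5 1.694 3.585 107.513
final: 107.513 6.944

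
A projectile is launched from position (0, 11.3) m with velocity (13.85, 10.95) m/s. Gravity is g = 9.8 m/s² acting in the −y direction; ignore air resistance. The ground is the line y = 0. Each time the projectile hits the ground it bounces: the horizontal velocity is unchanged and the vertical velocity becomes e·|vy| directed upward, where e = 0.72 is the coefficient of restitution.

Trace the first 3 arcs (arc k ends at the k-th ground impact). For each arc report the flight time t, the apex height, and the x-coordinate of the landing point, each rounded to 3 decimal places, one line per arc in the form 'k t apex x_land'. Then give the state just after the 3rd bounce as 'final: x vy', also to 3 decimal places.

1 3.003 17.417 41.588
2 2.715 9.029 79.189
3 1.955 4.681 106.262
final: 106.262 6.896

Arc 1: start y=11.300, vy=10.950 → t=3.003, apex=17.417, x_land=41.588, impact vy=-18.477
  bounce: vy ← 0.72·18.477 = 13.303
Arc 2: start y=0.000, vy=13.303 → t=2.715, apex=9.029, x_land=79.189, impact vy=-13.303
  bounce: vy ← 0.72·13.303 = 9.578
Arc 3: start y=0.000, vy=9.578 → t=1.955, apex=4.681, x_land=106.262, impact vy=-9.578
  bounce: vy ← 0.72·9.578 = 6.896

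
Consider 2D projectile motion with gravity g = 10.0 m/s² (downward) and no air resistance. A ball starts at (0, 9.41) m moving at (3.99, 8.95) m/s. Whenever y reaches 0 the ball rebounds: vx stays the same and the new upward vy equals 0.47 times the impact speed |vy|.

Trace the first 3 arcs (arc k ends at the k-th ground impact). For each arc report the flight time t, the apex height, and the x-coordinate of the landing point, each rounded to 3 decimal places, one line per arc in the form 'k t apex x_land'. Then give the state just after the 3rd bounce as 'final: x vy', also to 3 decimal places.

1 2.533 13.415 10.107
2 1.540 2.963 16.250
3 0.724 0.655 19.138
final: 19.138 1.701

Arc 1: start y=9.410, vy=8.950 → t=2.533, apex=13.415, x_land=10.107, impact vy=-16.380
  bounce: vy ← 0.47·16.380 = 7.699
Arc 2: start y=0.000, vy=7.699 → t=1.540, apex=2.963, x_land=16.250, impact vy=-7.699
  bounce: vy ← 0.47·7.699 = 3.618
Arc 3: start y=0.000, vy=3.618 → t=0.724, apex=0.655, x_land=19.138, impact vy=-3.618
  bounce: vy ← 0.47·3.618 = 1.701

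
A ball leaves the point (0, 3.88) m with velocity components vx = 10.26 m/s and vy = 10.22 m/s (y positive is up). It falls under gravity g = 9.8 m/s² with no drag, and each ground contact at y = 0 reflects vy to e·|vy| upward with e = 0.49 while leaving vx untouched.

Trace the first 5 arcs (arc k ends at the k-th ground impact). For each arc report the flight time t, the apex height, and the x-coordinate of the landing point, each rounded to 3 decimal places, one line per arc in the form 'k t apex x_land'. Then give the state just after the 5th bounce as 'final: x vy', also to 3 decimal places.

1 2.414 9.209 24.765
2 1.343 2.211 38.549
3 0.658 0.531 45.304
4 0.323 0.127 48.613
5 0.158 0.031 50.235
final: 50.235 0.380

Arc 1: start y=3.880, vy=10.220 → t=2.414, apex=9.209, x_land=24.765, impact vy=-13.435
  bounce: vy ← 0.49·13.435 = 6.583
Arc 2: start y=0.000, vy=6.583 → t=1.343, apex=2.211, x_land=38.549, impact vy=-6.583
  bounce: vy ← 0.49·6.583 = 3.226
Arc 3: start y=0.000, vy=3.226 → t=0.658, apex=0.531, x_land=45.304, impact vy=-3.226
  bounce: vy ← 0.49·3.226 = 1.581
Arc 4: start y=0.000, vy=1.581 → t=0.323, apex=0.127, x_land=48.613, impact vy=-1.581
  bounce: vy ← 0.49·1.581 = 0.774
Arc 5: start y=0.000, vy=0.774 → t=0.158, apex=0.031, x_land=50.235, impact vy=-0.774
  bounce: vy ← 0.49·0.774 = 0.380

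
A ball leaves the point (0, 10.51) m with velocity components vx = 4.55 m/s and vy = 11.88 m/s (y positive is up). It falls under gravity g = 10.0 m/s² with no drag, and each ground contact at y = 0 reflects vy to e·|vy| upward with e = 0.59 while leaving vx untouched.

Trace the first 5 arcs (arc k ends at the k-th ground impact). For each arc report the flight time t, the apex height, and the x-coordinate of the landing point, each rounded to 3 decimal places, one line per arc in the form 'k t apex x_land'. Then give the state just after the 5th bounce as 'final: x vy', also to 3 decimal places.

Arc 1: start y=10.510, vy=11.880 → t=3.062, apex=17.567, x_land=13.934, impact vy=-18.744
  bounce: vy ← 0.59·18.744 = 11.059
Arc 2: start y=0.000, vy=11.059 → t=2.212, apex=6.115, x_land=23.997, impact vy=-11.059
  bounce: vy ← 0.59·11.059 = 6.525
Arc 3: start y=0.000, vy=6.525 → t=1.305, apex=2.129, x_land=29.935, impact vy=-6.525
  bounce: vy ← 0.59·6.525 = 3.850
Arc 4: start y=0.000, vy=3.850 → t=0.770, apex=0.741, x_land=33.438, impact vy=-3.850
  bounce: vy ← 0.59·3.850 = 2.271
Arc 5: start y=0.000, vy=2.271 → t=0.454, apex=0.258, x_land=35.505, impact vy=-2.271
  bounce: vy ← 0.59·2.271 = 1.340

1 3.062 17.567 13.934
2 2.212 6.115 23.997
3 1.305 2.129 29.935
4 0.770 0.741 33.438
5 0.454 0.258 35.505
final: 35.505 1.340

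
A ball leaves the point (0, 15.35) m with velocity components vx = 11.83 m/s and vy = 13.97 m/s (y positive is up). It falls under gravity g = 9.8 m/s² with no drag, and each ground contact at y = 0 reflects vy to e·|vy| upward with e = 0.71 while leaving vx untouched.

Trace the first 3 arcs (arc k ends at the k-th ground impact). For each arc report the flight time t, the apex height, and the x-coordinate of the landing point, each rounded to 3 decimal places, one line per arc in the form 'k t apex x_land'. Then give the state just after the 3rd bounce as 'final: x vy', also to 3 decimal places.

1 3.698 25.307 43.749
2 3.227 12.757 81.925
3 2.291 6.431 109.031
final: 109.031 7.971

Arc 1: start y=15.350, vy=13.970 → t=3.698, apex=25.307, x_land=43.749, impact vy=-22.272
  bounce: vy ← 0.71·22.272 = 15.813
Arc 2: start y=0.000, vy=15.813 → t=3.227, apex=12.757, x_land=81.925, impact vy=-15.813
  bounce: vy ← 0.71·15.813 = 11.227
Arc 3: start y=0.000, vy=11.227 → t=2.291, apex=6.431, x_land=109.031, impact vy=-11.227
  bounce: vy ← 0.71·11.227 = 7.971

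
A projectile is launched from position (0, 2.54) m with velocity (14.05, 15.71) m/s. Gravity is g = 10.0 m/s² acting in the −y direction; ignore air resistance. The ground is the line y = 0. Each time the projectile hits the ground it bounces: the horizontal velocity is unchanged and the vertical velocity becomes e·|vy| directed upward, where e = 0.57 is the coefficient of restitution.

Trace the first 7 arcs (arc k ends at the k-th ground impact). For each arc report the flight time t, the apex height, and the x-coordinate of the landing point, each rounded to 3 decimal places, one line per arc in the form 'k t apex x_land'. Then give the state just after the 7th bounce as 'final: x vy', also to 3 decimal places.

1 3.296 14.880 46.310
2 1.967 4.835 73.942
3 1.121 1.571 89.692
4 0.639 0.510 98.669
5 0.364 0.166 103.786
6 0.208 0.054 106.703
7 0.118 0.018 108.365
final: 108.365 0.337

Arc 1: start y=2.540, vy=15.710 → t=3.296, apex=14.880, x_land=46.310, impact vy=-17.251
  bounce: vy ← 0.57·17.251 = 9.833
Arc 2: start y=0.000, vy=9.833 → t=1.967, apex=4.835, x_land=73.942, impact vy=-9.833
  bounce: vy ← 0.57·9.833 = 5.605
Arc 3: start y=0.000, vy=5.605 → t=1.121, apex=1.571, x_land=89.692, impact vy=-5.605
  bounce: vy ← 0.57·5.605 = 3.195
Arc 4: start y=0.000, vy=3.195 → t=0.639, apex=0.510, x_land=98.669, impact vy=-3.195
  bounce: vy ← 0.57·3.195 = 1.821
Arc 5: start y=0.000, vy=1.821 → t=0.364, apex=0.166, x_land=103.786, impact vy=-1.821
  bounce: vy ← 0.57·1.821 = 1.038
Arc 6: start y=0.000, vy=1.038 → t=0.208, apex=0.054, x_land=106.703, impact vy=-1.038
  bounce: vy ← 0.57·1.038 = 0.592
Arc 7: start y=0.000, vy=0.592 → t=0.118, apex=0.018, x_land=108.365, impact vy=-0.592
  bounce: vy ← 0.57·0.592 = 0.337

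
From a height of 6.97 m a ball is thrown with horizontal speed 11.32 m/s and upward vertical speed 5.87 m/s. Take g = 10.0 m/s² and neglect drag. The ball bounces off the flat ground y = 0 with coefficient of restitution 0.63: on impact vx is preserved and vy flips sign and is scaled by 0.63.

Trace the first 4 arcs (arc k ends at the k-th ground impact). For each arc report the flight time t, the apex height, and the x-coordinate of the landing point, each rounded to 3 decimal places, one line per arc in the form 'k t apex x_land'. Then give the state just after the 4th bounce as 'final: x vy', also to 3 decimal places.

1 1.906 8.693 21.571
2 1.661 3.450 40.378
3 1.047 1.369 52.226
4 0.659 0.544 59.690
final: 59.690 2.077

Arc 1: start y=6.970, vy=5.870 → t=1.906, apex=8.693, x_land=21.571, impact vy=-13.185
  bounce: vy ← 0.63·13.185 = 8.307
Arc 2: start y=0.000, vy=8.307 → t=1.661, apex=3.450, x_land=40.378, impact vy=-8.307
  bounce: vy ← 0.63·8.307 = 5.233
Arc 3: start y=0.000, vy=5.233 → t=1.047, apex=1.369, x_land=52.226, impact vy=-5.233
  bounce: vy ← 0.63·5.233 = 3.297
Arc 4: start y=0.000, vy=3.297 → t=0.659, apex=0.544, x_land=59.690, impact vy=-3.297
  bounce: vy ← 0.63·3.297 = 2.077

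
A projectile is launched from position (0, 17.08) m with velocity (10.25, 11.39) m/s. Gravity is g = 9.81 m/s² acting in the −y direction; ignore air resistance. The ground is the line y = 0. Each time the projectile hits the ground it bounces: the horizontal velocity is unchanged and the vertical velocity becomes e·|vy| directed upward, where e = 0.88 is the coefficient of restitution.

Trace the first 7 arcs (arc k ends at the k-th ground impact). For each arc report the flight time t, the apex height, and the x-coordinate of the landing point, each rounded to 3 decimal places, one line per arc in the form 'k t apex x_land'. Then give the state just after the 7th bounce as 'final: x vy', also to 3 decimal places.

1 3.359 23.692 34.428
2 3.868 18.347 74.076
3 3.404 14.208 108.966
4 2.995 11.003 139.669
5 2.636 8.521 166.688
6 2.320 6.598 190.465
7 2.041 5.110 211.388
final: 211.388 8.811

Arc 1: start y=17.080, vy=11.390 → t=3.359, apex=23.692, x_land=34.428, impact vy=-21.560
  bounce: vy ← 0.88·21.560 = 18.973
Arc 2: start y=0.000, vy=18.973 → t=3.868, apex=18.347, x_land=74.076, impact vy=-18.973
  bounce: vy ← 0.88·18.973 = 16.696
Arc 3: start y=0.000, vy=16.696 → t=3.404, apex=14.208, x_land=108.966, impact vy=-16.696
  bounce: vy ← 0.88·16.696 = 14.693
Arc 4: start y=0.000, vy=14.693 → t=2.995, apex=11.003, x_land=139.669, impact vy=-14.693
  bounce: vy ← 0.88·14.693 = 12.930
Arc 5: start y=0.000, vy=12.930 → t=2.636, apex=8.521, x_land=166.688, impact vy=-12.930
  bounce: vy ← 0.88·12.930 = 11.378
Arc 6: start y=0.000, vy=11.378 → t=2.320, apex=6.598, x_land=190.465, impact vy=-11.378
  bounce: vy ← 0.88·11.378 = 10.013
Arc 7: start y=0.000, vy=10.013 → t=2.041, apex=5.110, x_land=211.388, impact vy=-10.013
  bounce: vy ← 0.88·10.013 = 8.811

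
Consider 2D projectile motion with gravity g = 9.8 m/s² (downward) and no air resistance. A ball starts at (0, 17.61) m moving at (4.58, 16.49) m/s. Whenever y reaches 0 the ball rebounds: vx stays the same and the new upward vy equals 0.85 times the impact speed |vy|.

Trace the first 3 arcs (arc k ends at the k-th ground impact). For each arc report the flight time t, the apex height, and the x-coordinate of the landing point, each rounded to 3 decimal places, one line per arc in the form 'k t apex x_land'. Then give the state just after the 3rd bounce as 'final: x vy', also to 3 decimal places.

Arc 1: start y=17.610, vy=16.490 → t=4.217, apex=31.483, x_land=19.316, impact vy=-24.841
  bounce: vy ← 0.85·24.841 = 21.115
Arc 2: start y=0.000, vy=21.115 → t=4.309, apex=22.747, x_land=39.052, impact vy=-21.115
  bounce: vy ← 0.85·21.115 = 17.948
Arc 3: start y=0.000, vy=17.948 → t=3.663, apex=16.435, x_land=55.827, impact vy=-17.948
  bounce: vy ← 0.85·17.948 = 15.255

1 4.217 31.483 19.316
2 4.309 22.747 39.052
3 3.663 16.435 55.827
final: 55.827 15.255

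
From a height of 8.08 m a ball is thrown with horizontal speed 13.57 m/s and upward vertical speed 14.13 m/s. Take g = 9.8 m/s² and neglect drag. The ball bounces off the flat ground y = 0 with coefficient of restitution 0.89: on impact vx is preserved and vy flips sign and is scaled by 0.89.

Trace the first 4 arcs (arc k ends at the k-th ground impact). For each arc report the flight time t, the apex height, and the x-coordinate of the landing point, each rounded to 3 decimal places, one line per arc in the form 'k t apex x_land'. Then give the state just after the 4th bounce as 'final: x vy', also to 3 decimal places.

Arc 1: start y=8.080, vy=14.130 → t=3.373, apex=18.267, x_land=45.766, impact vy=-18.922
  bounce: vy ← 0.89·18.922 = 16.840
Arc 2: start y=0.000, vy=16.840 → t=3.437, apex=14.469, x_land=92.403, impact vy=-16.840
  bounce: vy ← 0.89·16.840 = 14.988
Arc 3: start y=0.000, vy=14.988 → t=3.059, apex=11.461, x_land=133.910, impact vy=-14.988
  bounce: vy ← 0.89·14.988 = 13.339
Arc 4: start y=0.000, vy=13.339 → t=2.722, apex=9.078, x_land=170.851, impact vy=-13.339
  bounce: vy ← 0.89·13.339 = 11.872

1 3.373 18.267 45.766
2 3.437 14.469 92.403
3 3.059 11.461 133.910
4 2.722 9.078 170.851
final: 170.851 11.872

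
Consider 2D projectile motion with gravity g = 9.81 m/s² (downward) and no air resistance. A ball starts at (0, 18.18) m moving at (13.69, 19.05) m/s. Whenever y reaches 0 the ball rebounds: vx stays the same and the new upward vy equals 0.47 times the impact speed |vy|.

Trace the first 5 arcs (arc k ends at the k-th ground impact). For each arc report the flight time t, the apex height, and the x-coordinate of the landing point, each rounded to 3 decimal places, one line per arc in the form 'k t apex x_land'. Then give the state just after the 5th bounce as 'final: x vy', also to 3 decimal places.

1 4.676 36.677 64.020
2 2.570 8.102 99.209
3 1.208 1.790 115.747
4 0.568 0.395 123.521
5 0.267 0.087 127.174
final: 127.174 0.615

Arc 1: start y=18.180, vy=19.050 → t=4.676, apex=36.677, x_land=64.020, impact vy=-26.825
  bounce: vy ← 0.47·26.825 = 12.608
Arc 2: start y=0.000, vy=12.608 → t=2.570, apex=8.102, x_land=99.209, impact vy=-12.608
  bounce: vy ← 0.47·12.608 = 5.926
Arc 3: start y=0.000, vy=5.926 → t=1.208, apex=1.790, x_land=115.747, impact vy=-5.926
  bounce: vy ← 0.47·5.926 = 2.785
Arc 4: start y=0.000, vy=2.785 → t=0.568, apex=0.395, x_land=123.521, impact vy=-2.785
  bounce: vy ← 0.47·2.785 = 1.309
Arc 5: start y=0.000, vy=1.309 → t=0.267, apex=0.087, x_land=127.174, impact vy=-1.309
  bounce: vy ← 0.47·1.309 = 0.615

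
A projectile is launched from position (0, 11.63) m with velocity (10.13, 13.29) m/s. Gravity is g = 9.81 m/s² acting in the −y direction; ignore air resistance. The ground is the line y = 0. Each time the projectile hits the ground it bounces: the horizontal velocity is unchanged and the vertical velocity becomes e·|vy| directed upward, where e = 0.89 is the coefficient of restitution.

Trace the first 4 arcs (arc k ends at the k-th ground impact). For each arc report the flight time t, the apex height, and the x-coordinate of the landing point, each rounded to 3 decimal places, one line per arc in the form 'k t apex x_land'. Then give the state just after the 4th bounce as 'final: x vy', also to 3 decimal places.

1 3.406 20.632 34.500
2 3.651 16.343 71.481
3 3.249 12.945 104.394
4 2.892 10.254 133.687
final: 133.687 12.624

Arc 1: start y=11.630, vy=13.290 → t=3.406, apex=20.632, x_land=34.500, impact vy=-20.120
  bounce: vy ← 0.89·20.120 = 17.907
Arc 2: start y=0.000, vy=17.907 → t=3.651, apex=16.343, x_land=71.481, impact vy=-17.907
  bounce: vy ← 0.89·17.907 = 15.937
Arc 3: start y=0.000, vy=15.937 → t=3.249, apex=12.945, x_land=104.394, impact vy=-15.937
  bounce: vy ← 0.89·15.937 = 14.184
Arc 4: start y=0.000, vy=14.184 → t=2.892, apex=10.254, x_land=133.687, impact vy=-14.184
  bounce: vy ← 0.89·14.184 = 12.624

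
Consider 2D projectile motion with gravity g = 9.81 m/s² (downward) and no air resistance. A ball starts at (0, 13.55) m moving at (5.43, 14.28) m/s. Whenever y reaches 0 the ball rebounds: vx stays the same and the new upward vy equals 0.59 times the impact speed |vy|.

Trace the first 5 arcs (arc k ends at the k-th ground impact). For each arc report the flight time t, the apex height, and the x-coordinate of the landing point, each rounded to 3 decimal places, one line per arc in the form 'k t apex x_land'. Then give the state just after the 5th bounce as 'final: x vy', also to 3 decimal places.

1 3.665 23.943 19.901
2 2.607 8.335 34.058
3 1.538 2.901 42.410
4 0.908 1.010 47.338
5 0.535 0.352 50.245
final: 50.245 1.550

Arc 1: start y=13.550, vy=14.280 → t=3.665, apex=23.943, x_land=19.901, impact vy=-21.674
  bounce: vy ← 0.59·21.674 = 12.788
Arc 2: start y=0.000, vy=12.788 → t=2.607, apex=8.335, x_land=34.058, impact vy=-12.788
  bounce: vy ← 0.59·12.788 = 7.545
Arc 3: start y=0.000, vy=7.545 → t=1.538, apex=2.901, x_land=42.410, impact vy=-7.545
  bounce: vy ← 0.59·7.545 = 4.451
Arc 4: start y=0.000, vy=4.451 → t=0.908, apex=1.010, x_land=47.338, impact vy=-4.451
  bounce: vy ← 0.59·4.451 = 2.626
Arc 5: start y=0.000, vy=2.626 → t=0.535, apex=0.352, x_land=50.245, impact vy=-2.626
  bounce: vy ← 0.59·2.626 = 1.550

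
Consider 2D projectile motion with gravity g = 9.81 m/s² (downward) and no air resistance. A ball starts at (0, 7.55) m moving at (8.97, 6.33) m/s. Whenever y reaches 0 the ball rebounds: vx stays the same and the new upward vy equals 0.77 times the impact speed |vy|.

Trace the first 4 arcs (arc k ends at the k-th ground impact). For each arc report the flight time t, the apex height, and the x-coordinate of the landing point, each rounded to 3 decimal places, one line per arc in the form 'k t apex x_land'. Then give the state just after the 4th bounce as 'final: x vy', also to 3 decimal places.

1 2.044 9.592 18.332
2 2.154 5.687 37.650
3 1.658 3.372 52.524
4 1.277 1.999 63.978
final: 63.978 4.823

Arc 1: start y=7.550, vy=6.330 → t=2.044, apex=9.592, x_land=18.332, impact vy=-13.719
  bounce: vy ← 0.77·13.719 = 10.563
Arc 2: start y=0.000, vy=10.563 → t=2.154, apex=5.687, x_land=37.650, impact vy=-10.563
  bounce: vy ← 0.77·10.563 = 8.134
Arc 3: start y=0.000, vy=8.134 → t=1.658, apex=3.372, x_land=52.524, impact vy=-8.134
  bounce: vy ← 0.77·8.134 = 6.263
Arc 4: start y=0.000, vy=6.263 → t=1.277, apex=1.999, x_land=63.978, impact vy=-6.263
  bounce: vy ← 0.77·6.263 = 4.823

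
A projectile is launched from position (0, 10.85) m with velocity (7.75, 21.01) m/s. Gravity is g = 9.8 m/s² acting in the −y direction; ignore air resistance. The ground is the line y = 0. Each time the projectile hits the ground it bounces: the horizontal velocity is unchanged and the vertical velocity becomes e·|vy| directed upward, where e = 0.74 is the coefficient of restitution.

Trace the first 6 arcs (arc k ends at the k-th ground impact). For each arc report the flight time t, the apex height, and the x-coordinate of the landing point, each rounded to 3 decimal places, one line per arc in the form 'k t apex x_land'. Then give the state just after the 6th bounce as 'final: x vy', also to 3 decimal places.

1 4.754 33.371 36.840
2 3.862 18.274 66.773
3 2.858 10.007 88.924
4 2.115 5.480 105.315
5 1.565 3.001 117.445
6 1.158 1.643 126.421
final: 126.421 4.200

Arc 1: start y=10.850, vy=21.010 → t=4.754, apex=33.371, x_land=36.840, impact vy=-25.575
  bounce: vy ← 0.74·25.575 = 18.925
Arc 2: start y=0.000, vy=18.925 → t=3.862, apex=18.274, x_land=66.773, impact vy=-18.925
  bounce: vy ← 0.74·18.925 = 14.005
Arc 3: start y=0.000, vy=14.005 → t=2.858, apex=10.007, x_land=88.924, impact vy=-14.005
  bounce: vy ← 0.74·14.005 = 10.364
Arc 4: start y=0.000, vy=10.364 → t=2.115, apex=5.480, x_land=105.315, impact vy=-10.364
  bounce: vy ← 0.74·10.364 = 7.669
Arc 5: start y=0.000, vy=7.669 → t=1.565, apex=3.001, x_land=117.445, impact vy=-7.669
  bounce: vy ← 0.74·7.669 = 5.675
Arc 6: start y=0.000, vy=5.675 → t=1.158, apex=1.643, x_land=126.421, impact vy=-5.675
  bounce: vy ← 0.74·5.675 = 4.200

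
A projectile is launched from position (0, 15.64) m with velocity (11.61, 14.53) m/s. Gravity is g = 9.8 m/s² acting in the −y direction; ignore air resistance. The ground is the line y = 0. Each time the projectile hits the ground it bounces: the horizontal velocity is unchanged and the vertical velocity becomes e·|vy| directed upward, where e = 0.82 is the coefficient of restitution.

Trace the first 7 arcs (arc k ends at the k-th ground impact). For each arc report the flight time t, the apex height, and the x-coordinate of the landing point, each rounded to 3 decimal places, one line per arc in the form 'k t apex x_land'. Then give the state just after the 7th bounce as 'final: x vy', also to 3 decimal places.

1 3.804 26.411 44.168
2 3.808 17.759 88.373
3 3.122 11.941 124.622
4 2.560 8.029 154.345
5 2.099 5.399 178.719
6 1.721 3.630 198.705
7 1.412 2.441 215.094
final: 215.094 5.672

Arc 1: start y=15.640, vy=14.530 → t=3.804, apex=26.411, x_land=44.168, impact vy=-22.752
  bounce: vy ← 0.82·22.752 = 18.657
Arc 2: start y=0.000, vy=18.657 → t=3.808, apex=17.759, x_land=88.373, impact vy=-18.657
  bounce: vy ← 0.82·18.657 = 15.299
Arc 3: start y=0.000, vy=15.299 → t=3.122, apex=11.941, x_land=124.622, impact vy=-15.299
  bounce: vy ← 0.82·15.299 = 12.545
Arc 4: start y=0.000, vy=12.545 → t=2.560, apex=8.029, x_land=154.345, impact vy=-12.545
  bounce: vy ← 0.82·12.545 = 10.287
Arc 5: start y=0.000, vy=10.287 → t=2.099, apex=5.399, x_land=178.719, impact vy=-10.287
  bounce: vy ← 0.82·10.287 = 8.435
Arc 6: start y=0.000, vy=8.435 → t=1.721, apex=3.630, x_land=198.705, impact vy=-8.435
  bounce: vy ← 0.82·8.435 = 6.917
Arc 7: start y=0.000, vy=6.917 → t=1.412, apex=2.441, x_land=215.094, impact vy=-6.917
  bounce: vy ← 0.82·6.917 = 5.672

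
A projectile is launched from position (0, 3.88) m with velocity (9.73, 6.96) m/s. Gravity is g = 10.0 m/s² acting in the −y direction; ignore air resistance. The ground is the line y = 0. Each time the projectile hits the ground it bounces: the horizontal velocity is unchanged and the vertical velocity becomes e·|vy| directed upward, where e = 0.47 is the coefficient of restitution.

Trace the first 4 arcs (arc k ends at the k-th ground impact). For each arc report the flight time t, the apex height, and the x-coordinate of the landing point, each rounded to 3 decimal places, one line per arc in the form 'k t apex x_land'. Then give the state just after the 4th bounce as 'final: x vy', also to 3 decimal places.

Arc 1: start y=3.880, vy=6.960 → t=1.819, apex=6.302, x_land=17.696, impact vy=-11.227
  bounce: vy ← 0.47·11.227 = 5.277
Arc 2: start y=0.000, vy=5.277 → t=1.055, apex=1.392, x_land=27.964, impact vy=-5.277
  bounce: vy ← 0.47·5.277 = 2.480
Arc 3: start y=0.000, vy=2.480 → t=0.496, apex=0.308, x_land=32.790, impact vy=-2.480
  bounce: vy ← 0.47·2.480 = 1.166
Arc 4: start y=0.000, vy=1.166 → t=0.233, apex=0.068, x_land=35.058, impact vy=-1.166
  bounce: vy ← 0.47·1.166 = 0.548

1 1.819 6.302 17.696
2 1.055 1.392 27.964
3 0.496 0.308 32.790
4 0.233 0.068 35.058
final: 35.058 0.548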